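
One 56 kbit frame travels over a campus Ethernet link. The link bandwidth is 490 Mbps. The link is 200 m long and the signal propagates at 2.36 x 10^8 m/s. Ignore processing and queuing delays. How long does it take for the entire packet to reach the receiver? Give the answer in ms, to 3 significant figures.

0.115 ms

L = 56000 bits.
Transmission delay = L/R = 56000 / 490000000 = 0.114286 ms.
Propagation delay = d/s = 200 m / 236000000 m/s = 0.000847458 ms.
Total = 0.115 ms.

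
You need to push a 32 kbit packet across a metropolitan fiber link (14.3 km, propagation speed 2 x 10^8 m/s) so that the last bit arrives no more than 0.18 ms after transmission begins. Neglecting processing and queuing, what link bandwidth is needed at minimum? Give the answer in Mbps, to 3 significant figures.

Propagation delay = 14300 / 200000000 = 0.0715 ms.
Transmission budget = 0.18 − 0.0715 = 0.1085 ms.
R ≥ L / t_tx = 32000 bits / 0.0001085 s = 295 Mbps.

295 Mbps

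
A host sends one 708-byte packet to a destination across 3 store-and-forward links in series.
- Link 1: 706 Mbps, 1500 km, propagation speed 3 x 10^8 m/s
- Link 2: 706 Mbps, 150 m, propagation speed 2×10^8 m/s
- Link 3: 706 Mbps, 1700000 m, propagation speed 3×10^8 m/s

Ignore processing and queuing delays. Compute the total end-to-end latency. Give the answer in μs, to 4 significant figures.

L = 708 × 8 = 5664 bits.
Transmission delay per hop = L/R = 5664/706000000 = 8.02266 μs; 3 hops → 24.068 μs.
Propagation delays (d/s per hop): 5000, 0.75, 5666.67 μs; sum = 10667.4 μs.
End-to-end = 10690 μs.

10690 μs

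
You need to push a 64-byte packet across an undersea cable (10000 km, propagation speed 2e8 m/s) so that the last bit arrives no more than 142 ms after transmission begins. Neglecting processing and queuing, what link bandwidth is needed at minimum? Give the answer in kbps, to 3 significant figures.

L = 512 bits.
Propagation delay = 10000000 / 200000000 = 50 ms.
Transmission budget = 142 − 50 = 92 ms.
R ≥ L / t_tx = 512 bits / 0.092 s = 5.57 kbps.

5.57 kbps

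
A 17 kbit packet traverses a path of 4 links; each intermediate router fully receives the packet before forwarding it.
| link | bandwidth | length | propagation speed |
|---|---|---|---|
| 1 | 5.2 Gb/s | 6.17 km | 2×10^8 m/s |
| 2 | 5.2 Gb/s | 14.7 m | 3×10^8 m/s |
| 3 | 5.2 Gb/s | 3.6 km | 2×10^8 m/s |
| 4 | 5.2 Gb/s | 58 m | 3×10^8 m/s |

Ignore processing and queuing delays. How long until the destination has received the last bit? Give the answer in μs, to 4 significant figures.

62.17 μs

L = 17000 bits.
Transmission delay per hop = L/R = 17000/5200000000 = 3.26923 μs; 4 hops → 13.0769 μs.
Propagation delays (d/s per hop): 30.85, 0.049, 18, 0.193333 μs; sum = 49.0923 μs.
End-to-end = 62.17 μs.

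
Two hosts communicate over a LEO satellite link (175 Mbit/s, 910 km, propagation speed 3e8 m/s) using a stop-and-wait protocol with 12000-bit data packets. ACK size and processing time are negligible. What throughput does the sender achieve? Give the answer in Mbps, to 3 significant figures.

1.96 Mbps

t_tx = L/R = 12000/175000000 = 6.85714e-05 s.
t_prop = 910000/300000000 = 0.00303333 s; RTT = 0.00606667 s.
Cycle = t_tx + RTT = 0.00613524 s.
Throughput = L / cycle = 12000 / 0.00613524 = 1.96 Mbps.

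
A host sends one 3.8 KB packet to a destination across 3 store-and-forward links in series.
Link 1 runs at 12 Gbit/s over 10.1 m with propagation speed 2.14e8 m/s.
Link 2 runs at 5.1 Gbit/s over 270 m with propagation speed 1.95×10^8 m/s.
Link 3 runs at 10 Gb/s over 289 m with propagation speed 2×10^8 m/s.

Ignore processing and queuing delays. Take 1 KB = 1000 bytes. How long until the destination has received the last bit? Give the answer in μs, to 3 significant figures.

L = 30400 bits.
Transmission delays (L/R per hop): 2.53333, 5.96078, 3.04 μs; sum = 11.5341 μs.
Propagation delays (d/s per hop): 0.0471963, 1.38462, 1.445 μs; sum = 2.87681 μs.
End-to-end = 14.4 μs.

14.4 μs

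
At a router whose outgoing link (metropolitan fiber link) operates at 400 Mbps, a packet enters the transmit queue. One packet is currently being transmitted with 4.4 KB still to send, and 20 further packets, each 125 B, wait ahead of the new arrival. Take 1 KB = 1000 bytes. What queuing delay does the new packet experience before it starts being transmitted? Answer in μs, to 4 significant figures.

Each queued packet: L/R = 1000/400000000 = 2.5 μs.
20 queued → 50 μs.
Plus remaining 35200 bits of current packet: 88 μs.
Queuing delay = 138.0 μs.

138.0 μs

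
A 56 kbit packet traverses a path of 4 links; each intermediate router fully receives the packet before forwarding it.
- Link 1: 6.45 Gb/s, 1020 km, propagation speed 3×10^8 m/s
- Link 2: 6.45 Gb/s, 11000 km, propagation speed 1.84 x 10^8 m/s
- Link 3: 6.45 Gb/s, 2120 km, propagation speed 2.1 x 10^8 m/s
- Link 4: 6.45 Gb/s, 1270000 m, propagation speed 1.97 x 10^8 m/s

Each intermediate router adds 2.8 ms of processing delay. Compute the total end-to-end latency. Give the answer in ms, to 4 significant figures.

L = 56000 bits.
Transmission delay per hop = L/R = 56000/6450000000 = 0.00868217 ms; 4 hops → 0.0347287 ms.
Propagation delays (d/s per hop): 3.4, 59.7826, 10.0952, 6.4467 ms; sum = 79.7245 ms.
Processing at 3 router(s): 3 × 2.8 ms = 8.4 ms.
End-to-end = 88.16 ms.

88.16 ms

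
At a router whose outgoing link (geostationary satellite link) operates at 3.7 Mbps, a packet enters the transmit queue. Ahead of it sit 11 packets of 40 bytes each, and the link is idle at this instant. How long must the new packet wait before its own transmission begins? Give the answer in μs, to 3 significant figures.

Each queued packet: L/R = 320/3700000 = 86.4865 μs.
11 queued → 951.351 μs.
Queuing delay = 951 μs.

951 μs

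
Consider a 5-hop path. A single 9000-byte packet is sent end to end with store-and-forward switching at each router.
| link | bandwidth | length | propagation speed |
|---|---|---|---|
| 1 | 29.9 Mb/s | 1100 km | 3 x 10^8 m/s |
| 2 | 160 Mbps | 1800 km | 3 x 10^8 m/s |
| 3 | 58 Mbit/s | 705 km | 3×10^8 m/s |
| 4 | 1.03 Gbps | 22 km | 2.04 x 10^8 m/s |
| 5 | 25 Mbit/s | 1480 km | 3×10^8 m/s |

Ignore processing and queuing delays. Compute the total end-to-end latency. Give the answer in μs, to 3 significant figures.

L = 9000 × 8 = 72000 bits.
Transmission delays (L/R per hop): 2408.03, 450, 1241.38, 69.9029, 2880 μs; sum = 7049.31 μs.
Propagation delays (d/s per hop): 3666.67, 6000, 2350, 107.843, 4933.33 μs; sum = 17057.8 μs.
End-to-end = 24100 μs.

24100 μs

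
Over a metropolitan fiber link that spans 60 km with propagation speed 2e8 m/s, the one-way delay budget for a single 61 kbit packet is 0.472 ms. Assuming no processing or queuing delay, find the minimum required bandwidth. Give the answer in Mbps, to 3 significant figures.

Propagation delay = 60000 / 200000000 = 0.3 ms.
Transmission budget = 0.472 − 0.3 = 0.172 ms.
R ≥ L / t_tx = 61000 bits / 0.000172 s = 355 Mbps.

355 Mbps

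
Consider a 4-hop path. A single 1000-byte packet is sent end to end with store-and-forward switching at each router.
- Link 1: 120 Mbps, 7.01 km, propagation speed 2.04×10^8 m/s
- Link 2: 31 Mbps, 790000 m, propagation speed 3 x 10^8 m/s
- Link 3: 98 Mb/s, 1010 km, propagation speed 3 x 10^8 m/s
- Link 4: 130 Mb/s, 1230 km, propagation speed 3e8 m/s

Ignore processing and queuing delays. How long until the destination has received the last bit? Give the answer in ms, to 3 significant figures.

L = 1000 × 8 = 8000 bits.
Transmission delays (L/R per hop): 0.0666667, 0.258065, 0.0816327, 0.0615385 ms; sum = 0.467902 ms.
Propagation delays (d/s per hop): 0.0343627, 2.63333, 3.36667, 4.1 ms; sum = 10.1344 ms.
End-to-end = 10.6 ms.

10.6 ms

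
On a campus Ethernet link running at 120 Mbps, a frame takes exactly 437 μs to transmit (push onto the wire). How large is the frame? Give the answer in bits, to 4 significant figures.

L = R × t_tx = 120000000 b/s × 0.000437 s = 52440 bits.

52440 bits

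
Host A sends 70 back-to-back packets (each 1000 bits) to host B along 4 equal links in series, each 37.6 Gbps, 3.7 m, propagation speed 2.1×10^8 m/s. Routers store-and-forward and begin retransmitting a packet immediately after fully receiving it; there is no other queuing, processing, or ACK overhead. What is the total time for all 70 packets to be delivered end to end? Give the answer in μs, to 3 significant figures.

Per-hop transmission t_tx = L/R = 1000/37600000000 = 0.0265957 μs.
Per-hop propagation t_prop = 3.7/210000000 = 0.017619 μs.
Pipeline fill: first packet needs 4·t_tx to clear all hops; remaining 69 packets each add one t_tx.
Total = (4+70-1)·t_tx + 4·t_prop = 73·0.0265957 + 4·0.017619 = 2.01 μs.

2.01 μs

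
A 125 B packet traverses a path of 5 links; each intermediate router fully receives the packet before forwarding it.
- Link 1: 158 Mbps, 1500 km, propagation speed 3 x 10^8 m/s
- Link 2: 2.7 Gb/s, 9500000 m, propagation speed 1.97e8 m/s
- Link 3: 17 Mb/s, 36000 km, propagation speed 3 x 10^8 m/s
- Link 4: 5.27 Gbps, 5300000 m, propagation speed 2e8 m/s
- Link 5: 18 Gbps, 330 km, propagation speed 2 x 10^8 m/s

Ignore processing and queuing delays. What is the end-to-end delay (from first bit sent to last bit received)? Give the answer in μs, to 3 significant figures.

L = 125 × 8 = 1000 bits.
Transmission delays (L/R per hop): 6.32911, 0.37037, 58.8235, 0.189753, 0.0555556 μs; sum = 65.7683 μs.
Propagation delays (d/s per hop): 5000, 48223.4, 120000, 26500, 1650 μs; sum = 201373 μs.
End-to-end = 201000 μs.

201000 μs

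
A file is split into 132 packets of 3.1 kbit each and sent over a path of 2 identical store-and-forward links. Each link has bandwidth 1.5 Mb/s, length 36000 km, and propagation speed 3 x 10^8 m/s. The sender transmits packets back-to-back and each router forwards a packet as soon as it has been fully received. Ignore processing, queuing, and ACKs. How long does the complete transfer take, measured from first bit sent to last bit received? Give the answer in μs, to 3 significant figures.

Per-hop transmission t_tx = L/R = 3100/1500000 = 2066.67 μs.
Per-hop propagation t_prop = 36000000/300000000 = 120000 μs.
Pipeline fill: first packet needs 2·t_tx to clear all hops; remaining 131 packets each add one t_tx.
Total = (2+132-1)·t_tx + 2·t_prop = 133·2066.67 + 2·120000 = 515000 μs.

515000 μs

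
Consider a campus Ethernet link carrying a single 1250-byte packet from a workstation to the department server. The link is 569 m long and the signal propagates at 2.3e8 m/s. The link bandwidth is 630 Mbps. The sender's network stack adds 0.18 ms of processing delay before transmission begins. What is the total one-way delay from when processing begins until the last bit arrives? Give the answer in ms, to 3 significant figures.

0.198 ms

L = 1250 × 8 = 10000 bits.
Transmission delay = L/R = 10000 / 630000000 = 0.015873 ms.
Propagation delay = d/s = 569 m / 2.3e+08 m/s = 0.00247391 ms.
Plus processing delay 0.18 ms = 0.18 ms.
Total = 0.198 ms.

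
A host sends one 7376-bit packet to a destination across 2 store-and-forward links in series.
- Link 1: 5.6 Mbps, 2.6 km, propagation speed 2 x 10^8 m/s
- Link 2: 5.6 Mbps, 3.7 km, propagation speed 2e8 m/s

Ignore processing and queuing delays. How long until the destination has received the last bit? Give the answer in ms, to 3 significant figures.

Transmission delay per hop = L/R = 7376/5600000 = 1.31714 ms; 2 hops → 2.63429 ms.
Propagation delays (d/s per hop): 0.013, 0.0185 ms; sum = 0.0315 ms.
End-to-end = 2.67 ms.

2.67 ms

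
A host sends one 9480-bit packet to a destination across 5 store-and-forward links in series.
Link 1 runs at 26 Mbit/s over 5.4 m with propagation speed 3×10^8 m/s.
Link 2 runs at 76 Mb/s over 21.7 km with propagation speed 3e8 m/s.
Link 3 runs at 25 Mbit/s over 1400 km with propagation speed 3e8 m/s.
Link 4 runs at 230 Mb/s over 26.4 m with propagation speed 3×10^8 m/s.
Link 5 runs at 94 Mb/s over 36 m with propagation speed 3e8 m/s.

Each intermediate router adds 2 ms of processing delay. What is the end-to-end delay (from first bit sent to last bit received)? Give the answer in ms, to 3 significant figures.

13.7 ms

Transmission delays (L/R per hop): 0.364615, 0.124737, 0.3792, 0.0412174, 0.100851 ms; sum = 1.01062 ms.
Propagation delays (d/s per hop): 1.8e-05, 0.0723333, 4.66667, 8.8e-05, 0.00012 ms; sum = 4.73923 ms.
Processing at 4 router(s): 4 × 2 ms = 8 ms.
End-to-end = 13.7 ms.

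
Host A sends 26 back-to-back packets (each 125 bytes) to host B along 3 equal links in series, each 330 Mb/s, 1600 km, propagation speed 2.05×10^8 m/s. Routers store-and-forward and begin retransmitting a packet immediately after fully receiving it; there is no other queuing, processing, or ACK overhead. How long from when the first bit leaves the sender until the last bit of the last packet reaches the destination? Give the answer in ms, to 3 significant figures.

Per-hop transmission t_tx = L/R = 1000/330000000 = 0.0030303 ms.
Per-hop propagation t_prop = 1600000/2.05e+08 = 7.80488 ms.
Pipeline fill: first packet needs 3·t_tx to clear all hops; remaining 25 packets each add one t_tx.
Total = (3+26-1)·t_tx + 3·t_prop = 28·0.0030303 + 3·7.80488 = 23.5 ms.

23.5 ms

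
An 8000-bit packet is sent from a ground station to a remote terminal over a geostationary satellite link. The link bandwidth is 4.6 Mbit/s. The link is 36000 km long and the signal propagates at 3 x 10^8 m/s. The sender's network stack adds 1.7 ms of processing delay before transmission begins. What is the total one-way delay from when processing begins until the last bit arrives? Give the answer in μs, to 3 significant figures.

Transmission delay = L/R = 8000 / 4600000 = 1739.13 μs.
Propagation delay = d/s = 36000000 m / 300000000 m/s = 120000 μs.
Plus processing delay 1.7 ms = 1700 μs.
Total = 123000 μs.

123000 μs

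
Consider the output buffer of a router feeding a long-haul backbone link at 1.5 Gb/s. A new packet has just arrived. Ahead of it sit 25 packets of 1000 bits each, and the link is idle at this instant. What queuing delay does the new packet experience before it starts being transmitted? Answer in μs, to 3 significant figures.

16.7 μs

Each queued packet: L/R = 1000/1500000000 = 0.666667 μs.
25 queued → 16.6667 μs.
Queuing delay = 16.7 μs.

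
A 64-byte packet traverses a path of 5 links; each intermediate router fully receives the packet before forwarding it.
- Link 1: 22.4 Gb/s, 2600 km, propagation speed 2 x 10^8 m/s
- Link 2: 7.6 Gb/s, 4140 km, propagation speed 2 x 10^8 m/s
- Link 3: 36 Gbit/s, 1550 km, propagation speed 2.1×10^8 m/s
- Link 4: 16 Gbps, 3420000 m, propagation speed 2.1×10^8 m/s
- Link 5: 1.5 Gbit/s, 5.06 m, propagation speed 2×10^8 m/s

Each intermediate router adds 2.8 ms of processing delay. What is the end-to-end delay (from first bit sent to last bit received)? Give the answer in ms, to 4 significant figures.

L = 64 × 8 = 512 bits.
Transmission delays (L/R per hop): 2.28571e-05, 6.73684e-05, 1.42222e-05, 3.2e-05, 0.000341333 ms; sum = 0.000477781 ms.
Propagation delays (d/s per hop): 13, 20.7, 7.38095, 16.2857, 2.53e-05 ms; sum = 57.3667 ms.
Processing at 4 router(s): 4 × 2.8 ms = 11.2 ms.
End-to-end = 68.57 ms.

68.57 ms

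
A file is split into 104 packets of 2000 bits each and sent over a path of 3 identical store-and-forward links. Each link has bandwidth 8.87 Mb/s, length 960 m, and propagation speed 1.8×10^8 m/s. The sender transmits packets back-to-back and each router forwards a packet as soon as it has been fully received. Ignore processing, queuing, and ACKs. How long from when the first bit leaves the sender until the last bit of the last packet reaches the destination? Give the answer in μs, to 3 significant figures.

Per-hop transmission t_tx = L/R = 2000/8870000 = 225.479 μs.
Per-hop propagation t_prop = 960/180000000 = 5.33333 μs.
Pipeline fill: first packet needs 3·t_tx to clear all hops; remaining 103 packets each add one t_tx.
Total = (3+104-1)·t_tx + 3·t_prop = 106·225.479 + 3·5.33333 = 23900 μs.

23900 μs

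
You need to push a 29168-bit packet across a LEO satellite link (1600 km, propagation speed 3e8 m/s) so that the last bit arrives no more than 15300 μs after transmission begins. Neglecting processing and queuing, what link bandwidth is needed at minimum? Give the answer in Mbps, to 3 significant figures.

2.93 Mbps

Propagation delay = 1600000 / 300000000 = 5333.33 μs.
Transmission budget = 15300 − 5333.33 = 9966.67 μs.
R ≥ L / t_tx = 29168 bits / 0.00996667 s = 2.93 Mbps.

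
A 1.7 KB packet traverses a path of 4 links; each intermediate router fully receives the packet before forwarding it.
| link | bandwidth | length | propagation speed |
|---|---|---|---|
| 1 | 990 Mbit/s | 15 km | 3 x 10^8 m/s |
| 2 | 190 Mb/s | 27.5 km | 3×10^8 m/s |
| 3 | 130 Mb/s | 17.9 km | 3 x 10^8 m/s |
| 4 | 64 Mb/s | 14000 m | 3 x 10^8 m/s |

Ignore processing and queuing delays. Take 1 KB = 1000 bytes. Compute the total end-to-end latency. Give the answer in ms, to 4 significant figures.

0.6504 ms

L = 13600 bits.
Transmission delays (L/R per hop): 0.0137374, 0.0715789, 0.104615, 0.2125 ms; sum = 0.402432 ms.
Propagation delays (d/s per hop): 0.05, 0.0916667, 0.0596667, 0.0466667 ms; sum = 0.248 ms.
End-to-end = 0.6504 ms.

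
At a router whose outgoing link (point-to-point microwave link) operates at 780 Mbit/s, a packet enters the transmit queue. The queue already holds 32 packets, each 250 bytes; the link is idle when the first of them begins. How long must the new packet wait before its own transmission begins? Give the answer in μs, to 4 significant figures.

82.05 μs

Each queued packet: L/R = 2000/780000000 = 2.5641 μs.
32 queued → 82.0513 μs.
Queuing delay = 82.05 μs.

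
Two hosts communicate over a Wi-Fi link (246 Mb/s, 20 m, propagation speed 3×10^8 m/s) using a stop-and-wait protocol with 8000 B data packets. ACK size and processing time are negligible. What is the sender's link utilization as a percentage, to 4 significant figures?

t_tx = L/R = 64000/246000000 = 0.000260163 s.
t_prop = 20/300000000 = 6.66667e-08 s; RTT = 1.33333e-07 s.
Cycle = t_tx + RTT = 0.000260296 s.
Utilization = t_tx / cycle = 0.000260163/0.000260296 = 99.95 %.

99.95 %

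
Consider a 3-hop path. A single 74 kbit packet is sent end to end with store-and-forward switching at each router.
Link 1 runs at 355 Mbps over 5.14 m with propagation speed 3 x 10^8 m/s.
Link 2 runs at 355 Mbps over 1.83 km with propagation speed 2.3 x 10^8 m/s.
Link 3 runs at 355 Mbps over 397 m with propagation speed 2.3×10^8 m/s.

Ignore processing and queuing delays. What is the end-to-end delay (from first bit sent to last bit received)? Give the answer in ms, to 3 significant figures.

0.635 ms

L = 74000 bits.
Transmission delay per hop = L/R = 74000/355000000 = 0.208451 ms; 3 hops → 0.625352 ms.
Propagation delays (d/s per hop): 1.71333e-05, 0.00795652, 0.00172609 ms; sum = 0.00969974 ms.
End-to-end = 0.635 ms.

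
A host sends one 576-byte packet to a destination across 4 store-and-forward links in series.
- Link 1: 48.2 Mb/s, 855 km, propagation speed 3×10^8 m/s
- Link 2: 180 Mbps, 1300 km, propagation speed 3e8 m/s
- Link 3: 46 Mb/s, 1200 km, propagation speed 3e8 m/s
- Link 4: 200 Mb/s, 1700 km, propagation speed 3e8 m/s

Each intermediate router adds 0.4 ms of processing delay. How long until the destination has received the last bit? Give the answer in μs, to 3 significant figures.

18300 μs

L = 576 × 8 = 4608 bits.
Transmission delays (L/R per hop): 95.6017, 25.6, 100.174, 23.04 μs; sum = 244.416 μs.
Propagation delays (d/s per hop): 2850, 4333.33, 4000, 5666.67 μs; sum = 16850 μs.
Processing at 3 router(s): 3 × 0.4 ms = 1200 μs.
End-to-end = 18300 μs.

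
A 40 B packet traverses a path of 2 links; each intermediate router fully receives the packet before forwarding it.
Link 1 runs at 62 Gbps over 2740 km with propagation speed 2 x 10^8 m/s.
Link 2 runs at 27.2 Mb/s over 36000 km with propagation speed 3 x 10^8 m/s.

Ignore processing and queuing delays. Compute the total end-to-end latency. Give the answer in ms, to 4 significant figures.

L = 40 × 8 = 320 bits.
Transmission delays (L/R per hop): 5.16129e-06, 0.0117647 ms; sum = 0.0117699 ms.
Propagation delays (d/s per hop): 13.7, 120 ms; sum = 133.7 ms.
End-to-end = 133.7 ms.

133.7 ms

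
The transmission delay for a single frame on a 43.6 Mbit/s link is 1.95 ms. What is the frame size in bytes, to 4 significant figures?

10630 bytes

L = R × t_tx = 43600000 b/s × 0.00195 s = 85020 bits.
In bytes: 85020 / 8 = 10630 bytes.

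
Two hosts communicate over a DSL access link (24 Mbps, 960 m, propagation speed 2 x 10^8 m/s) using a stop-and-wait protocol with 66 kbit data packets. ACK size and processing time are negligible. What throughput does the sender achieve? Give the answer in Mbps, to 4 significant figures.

t_tx = L/R = 66000/24000000 = 0.00275 s.
t_prop = 960/200000000 = 4.8e-06 s; RTT = 9.6e-06 s.
Cycle = t_tx + RTT = 0.0027596 s.
Throughput = L / cycle = 66000 / 0.0027596 = 23.92 Mbps.

23.92 Mbps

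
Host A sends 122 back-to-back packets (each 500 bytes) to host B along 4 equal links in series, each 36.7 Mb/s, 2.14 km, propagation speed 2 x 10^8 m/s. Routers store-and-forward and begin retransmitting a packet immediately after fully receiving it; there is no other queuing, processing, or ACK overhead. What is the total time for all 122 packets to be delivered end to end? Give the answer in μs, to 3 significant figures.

Per-hop transmission t_tx = L/R = 4000/36700000 = 108.992 μs.
Per-hop propagation t_prop = 2140/200000000 = 10.7 μs.
Pipeline fill: first packet needs 4·t_tx to clear all hops; remaining 121 packets each add one t_tx.
Total = (4+122-1)·t_tx + 4·t_prop = 125·108.992 + 4·10.7 = 13700 μs.

13700 μs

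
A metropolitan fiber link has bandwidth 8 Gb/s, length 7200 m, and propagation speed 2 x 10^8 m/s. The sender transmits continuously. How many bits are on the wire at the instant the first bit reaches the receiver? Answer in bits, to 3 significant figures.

Propagation delay = 7200 / 200000000 = 3.6e-05 s.
BDP = R × t_prop = 8000000000 × 3.6e-05 = 288000 bits.

288000 bits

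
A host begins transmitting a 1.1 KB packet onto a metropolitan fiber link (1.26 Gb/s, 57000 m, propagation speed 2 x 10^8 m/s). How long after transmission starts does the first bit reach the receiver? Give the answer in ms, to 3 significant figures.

0.285 ms

First bit experiences only propagation delay: d/s = 57000/200000000 = 0.285 ms.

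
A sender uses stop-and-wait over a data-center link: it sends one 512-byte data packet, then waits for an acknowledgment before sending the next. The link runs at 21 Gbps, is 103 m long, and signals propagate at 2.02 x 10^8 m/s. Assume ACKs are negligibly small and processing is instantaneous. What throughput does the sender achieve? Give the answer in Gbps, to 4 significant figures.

t_tx = L/R = 4096/21000000000 = 1.95048e-07 s.
t_prop = 103/202000000 = 5.09901e-07 s; RTT = 1.0198e-06 s.
Cycle = t_tx + RTT = 1.21485e-06 s.
Throughput = L / cycle = 4096 / 1.21485e-06 = 3.372 Gbps.

3.372 Gbps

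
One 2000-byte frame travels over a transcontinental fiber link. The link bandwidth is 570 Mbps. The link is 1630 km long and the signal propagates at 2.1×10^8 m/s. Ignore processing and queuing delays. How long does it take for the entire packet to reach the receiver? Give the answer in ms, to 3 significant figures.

L = 2000 × 8 = 16000 bits.
Transmission delay = L/R = 16000 / 570000000 = 0.0280702 ms.
Propagation delay = d/s = 1630000 m / 210000000 m/s = 7.7619 ms.
Total = 7.79 ms.

7.79 ms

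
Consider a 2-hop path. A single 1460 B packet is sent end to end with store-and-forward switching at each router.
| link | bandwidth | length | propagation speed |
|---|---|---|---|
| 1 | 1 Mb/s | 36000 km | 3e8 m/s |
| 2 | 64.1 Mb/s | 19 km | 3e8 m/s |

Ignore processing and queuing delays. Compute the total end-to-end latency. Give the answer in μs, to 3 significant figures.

L = 1460 × 8 = 11680 bits.
Transmission delays (L/R per hop): 11680, 182.215 μs; sum = 11862.2 μs.
Propagation delays (d/s per hop): 120000, 63.3333 μs; sum = 120063 μs.
End-to-end = 132000 μs.

132000 μs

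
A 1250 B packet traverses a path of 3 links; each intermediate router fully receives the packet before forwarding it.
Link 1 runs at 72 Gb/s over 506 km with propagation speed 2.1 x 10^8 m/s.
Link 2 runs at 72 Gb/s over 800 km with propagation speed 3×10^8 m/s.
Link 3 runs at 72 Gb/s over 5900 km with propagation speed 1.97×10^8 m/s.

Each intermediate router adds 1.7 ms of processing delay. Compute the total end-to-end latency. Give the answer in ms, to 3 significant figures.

L = 1250 × 8 = 10000 bits.
Transmission delay per hop = L/R = 10000/72000000000 = 0.000138889 ms; 3 hops → 0.000416667 ms.
Propagation delays (d/s per hop): 2.40952, 2.66667, 29.9492 ms; sum = 35.0254 ms.
Processing at 2 router(s): 2 × 1.7 ms = 3.4 ms.
End-to-end = 38.4 ms.

38.4 ms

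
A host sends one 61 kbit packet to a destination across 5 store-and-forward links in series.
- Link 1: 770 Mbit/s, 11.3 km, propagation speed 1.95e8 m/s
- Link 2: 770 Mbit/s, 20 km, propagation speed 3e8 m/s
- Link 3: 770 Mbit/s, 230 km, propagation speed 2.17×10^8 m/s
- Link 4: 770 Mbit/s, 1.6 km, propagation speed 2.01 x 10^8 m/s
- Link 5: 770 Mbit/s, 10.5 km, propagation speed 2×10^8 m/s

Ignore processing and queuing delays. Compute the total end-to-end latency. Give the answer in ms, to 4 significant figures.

L = 61000 bits.
Transmission delay per hop = L/R = 61000/770000000 = 0.0792208 ms; 5 hops → 0.396104 ms.
Propagation delays (d/s per hop): 0.0579487, 0.0666667, 1.05991, 0.0079602, 0.0525 ms; sum = 1.24498 ms.
End-to-end = 1.641 ms.

1.641 ms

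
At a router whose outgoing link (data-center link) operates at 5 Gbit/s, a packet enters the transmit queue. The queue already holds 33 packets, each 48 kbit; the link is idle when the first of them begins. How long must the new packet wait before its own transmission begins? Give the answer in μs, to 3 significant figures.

Each queued packet: L/R = 48000/5000000000 = 9.6 μs.
33 queued → 316.8 μs.
Queuing delay = 317 μs.

317 μs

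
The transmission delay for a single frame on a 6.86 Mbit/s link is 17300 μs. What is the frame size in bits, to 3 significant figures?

L = R × t_tx = 6860000 b/s × 0.0173 s = 118678 bits.

119000 bits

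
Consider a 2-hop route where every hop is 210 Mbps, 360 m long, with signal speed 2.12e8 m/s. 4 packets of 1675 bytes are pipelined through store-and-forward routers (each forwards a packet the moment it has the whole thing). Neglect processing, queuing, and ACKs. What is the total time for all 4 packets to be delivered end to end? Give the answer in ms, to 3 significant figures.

Per-hop transmission t_tx = L/R = 13400/210000000 = 0.0638095 ms.
Per-hop propagation t_prop = 360/212000000 = 0.00169811 ms.
Pipeline fill: first packet needs 2·t_tx to clear all hops; remaining 3 packets each add one t_tx.
Total = (2+4-1)·t_tx + 2·t_prop = 5·0.0638095 + 2·0.00169811 = 0.322 ms.

0.322 ms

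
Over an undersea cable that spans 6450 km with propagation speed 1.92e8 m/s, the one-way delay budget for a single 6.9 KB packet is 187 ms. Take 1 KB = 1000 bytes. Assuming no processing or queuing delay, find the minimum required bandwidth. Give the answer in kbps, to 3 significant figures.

L = 55200 bits.
Propagation delay = 6450000 / 192000000 = 33.5938 ms.
Transmission budget = 187 − 33.5938 = 153.406 ms.
R ≥ L / t_tx = 55200 bits / 0.153406 s = 360 kbps.

360 kbps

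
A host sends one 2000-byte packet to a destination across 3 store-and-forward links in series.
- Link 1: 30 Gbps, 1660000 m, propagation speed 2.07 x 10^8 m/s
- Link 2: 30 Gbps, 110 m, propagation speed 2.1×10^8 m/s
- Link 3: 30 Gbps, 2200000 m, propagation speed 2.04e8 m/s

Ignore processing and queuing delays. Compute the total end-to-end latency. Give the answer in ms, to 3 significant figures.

18.8 ms

L = 2000 × 8 = 16000 bits.
Transmission delay per hop = L/R = 16000/30000000000 = 0.000533333 ms; 3 hops → 0.0016 ms.
Propagation delays (d/s per hop): 8.01932, 0.00052381, 10.7843 ms; sum = 18.8042 ms.
End-to-end = 18.8 ms.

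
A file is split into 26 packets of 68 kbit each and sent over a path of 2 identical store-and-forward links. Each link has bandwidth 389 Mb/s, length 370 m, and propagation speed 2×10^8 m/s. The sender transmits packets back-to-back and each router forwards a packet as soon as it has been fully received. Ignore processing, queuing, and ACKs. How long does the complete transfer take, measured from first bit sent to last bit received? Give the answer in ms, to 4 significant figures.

Per-hop transmission t_tx = L/R = 68000/389000000 = 0.174807 ms.
Per-hop propagation t_prop = 370/200000000 = 0.00185 ms.
Pipeline fill: first packet needs 2·t_tx to clear all hops; remaining 25 packets each add one t_tx.
Total = (2+26-1)·t_tx + 2·t_prop = 27·0.174807 + 2·0.00185 = 4.723 ms.

4.723 ms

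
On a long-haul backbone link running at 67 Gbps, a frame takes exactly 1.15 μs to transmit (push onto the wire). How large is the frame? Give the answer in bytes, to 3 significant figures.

L = R × t_tx = 67000000000 b/s × 1.15e-06 s = 77050 bits.
In bytes: 77050 / 8 = 9630 bytes.

9630 bytes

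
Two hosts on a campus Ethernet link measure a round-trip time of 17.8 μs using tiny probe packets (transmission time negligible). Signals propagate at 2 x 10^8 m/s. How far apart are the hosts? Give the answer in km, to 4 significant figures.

One-way propagation = RTT/2 = 8.9 μs.
d = s × t = 200000000 × 8.9e-06 = 1.780 km.

1.780 km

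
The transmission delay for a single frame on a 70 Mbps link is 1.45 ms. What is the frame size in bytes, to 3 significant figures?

L = R × t_tx = 70000000 b/s × 0.00145 s = 101500 bits.
In bytes: 101500 / 8 = 12700 bytes.

12700 bytes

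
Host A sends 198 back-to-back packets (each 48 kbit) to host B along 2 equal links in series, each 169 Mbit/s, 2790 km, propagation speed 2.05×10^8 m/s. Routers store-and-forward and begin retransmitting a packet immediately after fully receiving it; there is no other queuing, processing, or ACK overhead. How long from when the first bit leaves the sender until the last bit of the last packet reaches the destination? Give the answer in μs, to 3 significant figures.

83700 μs

Per-hop transmission t_tx = L/R = 48000/169000000 = 284.024 μs.
Per-hop propagation t_prop = 2790000/2.05e+08 = 13609.8 μs.
Pipeline fill: first packet needs 2·t_tx to clear all hops; remaining 197 packets each add one t_tx.
Total = (2+198-1)·t_tx + 2·t_prop = 199·284.024 + 2·13609.8 = 83700 μs.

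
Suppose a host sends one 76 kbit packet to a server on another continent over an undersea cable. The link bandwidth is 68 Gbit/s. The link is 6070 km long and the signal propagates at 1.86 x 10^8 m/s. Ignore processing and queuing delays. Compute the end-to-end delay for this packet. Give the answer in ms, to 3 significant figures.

L = 76000 bits.
Transmission delay = L/R = 76000 / 68000000000 = 0.00111765 ms.
Propagation delay = d/s = 6070000 m / 186000000 m/s = 32.6344 ms.
Total = 32.6 ms.

32.6 ms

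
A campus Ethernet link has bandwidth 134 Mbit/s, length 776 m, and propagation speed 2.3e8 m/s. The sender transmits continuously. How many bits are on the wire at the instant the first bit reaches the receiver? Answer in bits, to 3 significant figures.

Propagation delay = 776 / 2.3e+08 = 3.37391e-06 s.
BDP = R × t_prop = 134000000 × 3.37391e-06 = 452.104 bits.

452 bits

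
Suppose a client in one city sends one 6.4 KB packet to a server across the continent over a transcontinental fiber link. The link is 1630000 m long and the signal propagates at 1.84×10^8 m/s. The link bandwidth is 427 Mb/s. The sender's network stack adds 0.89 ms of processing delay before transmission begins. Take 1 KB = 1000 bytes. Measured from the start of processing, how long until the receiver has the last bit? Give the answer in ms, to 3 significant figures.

9.87 ms

L = 51200 bits.
Transmission delay = L/R = 51200 / 427000000 = 0.119906 ms.
Propagation delay = d/s = 1630000 m / 184000000 m/s = 8.8587 ms.
Plus processing delay 0.89 ms = 0.89 ms.
Total = 9.87 ms.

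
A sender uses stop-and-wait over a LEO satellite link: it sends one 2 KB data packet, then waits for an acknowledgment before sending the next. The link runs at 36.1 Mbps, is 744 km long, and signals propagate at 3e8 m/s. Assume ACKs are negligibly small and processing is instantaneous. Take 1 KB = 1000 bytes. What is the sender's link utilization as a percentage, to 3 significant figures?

8.20 %

t_tx = L/R = 16000/36100000 = 0.000443213 s.
t_prop = 744000/300000000 = 0.00248 s; RTT = 0.00496 s.
Cycle = t_tx + RTT = 0.00540321 s.
Utilization = t_tx / cycle = 0.000443213/0.00540321 = 8.20 %.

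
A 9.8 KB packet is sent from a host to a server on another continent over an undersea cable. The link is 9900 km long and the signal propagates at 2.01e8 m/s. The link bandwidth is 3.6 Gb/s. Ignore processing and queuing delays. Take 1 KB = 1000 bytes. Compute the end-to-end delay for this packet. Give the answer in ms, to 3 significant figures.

L = 78400 bits.
Transmission delay = L/R = 78400 / 3600000000 = 0.0217778 ms.
Propagation delay = d/s = 9900000 m / 2.01e+08 m/s = 49.2537 ms.
Total = 49.3 ms.

49.3 ms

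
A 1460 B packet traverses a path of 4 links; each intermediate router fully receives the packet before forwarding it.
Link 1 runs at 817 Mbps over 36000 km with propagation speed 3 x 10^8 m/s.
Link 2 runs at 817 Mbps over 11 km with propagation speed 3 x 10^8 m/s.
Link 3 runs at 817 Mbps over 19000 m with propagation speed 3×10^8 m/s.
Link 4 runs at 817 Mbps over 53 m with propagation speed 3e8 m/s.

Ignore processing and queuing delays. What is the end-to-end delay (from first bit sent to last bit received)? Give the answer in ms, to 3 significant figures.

120 ms

L = 1460 × 8 = 11680 bits.
Transmission delay per hop = L/R = 11680/817000000 = 0.0142962 ms; 4 hops → 0.0571848 ms.
Propagation delays (d/s per hop): 120, 0.0366667, 0.0633333, 0.000176667 ms; sum = 120.1 ms.
End-to-end = 120 ms.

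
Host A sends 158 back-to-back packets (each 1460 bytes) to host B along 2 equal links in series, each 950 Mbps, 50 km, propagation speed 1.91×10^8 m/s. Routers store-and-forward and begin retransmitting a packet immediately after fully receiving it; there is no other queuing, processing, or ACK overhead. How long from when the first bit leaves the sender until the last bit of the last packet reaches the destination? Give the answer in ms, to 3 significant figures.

Per-hop transmission t_tx = L/R = 11680/950000000 = 0.0122947 ms.
Per-hop propagation t_prop = 50000/191000000 = 0.26178 ms.
Pipeline fill: first packet needs 2·t_tx to clear all hops; remaining 157 packets each add one t_tx.
Total = (2+158-1)·t_tx + 2·t_prop = 159·0.0122947 + 2·0.26178 = 2.48 ms.

2.48 ms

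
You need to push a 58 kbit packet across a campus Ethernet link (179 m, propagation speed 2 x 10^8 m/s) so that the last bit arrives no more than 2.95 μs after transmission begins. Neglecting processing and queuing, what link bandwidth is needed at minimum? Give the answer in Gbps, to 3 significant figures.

28.2 Gbps

Propagation delay = 179 / 200000000 = 0.895 μs.
Transmission budget = 2.95 − 0.895 = 2.055 μs.
R ≥ L / t_tx = 58000 bits / 2.055e-06 s = 28.2 Gbps.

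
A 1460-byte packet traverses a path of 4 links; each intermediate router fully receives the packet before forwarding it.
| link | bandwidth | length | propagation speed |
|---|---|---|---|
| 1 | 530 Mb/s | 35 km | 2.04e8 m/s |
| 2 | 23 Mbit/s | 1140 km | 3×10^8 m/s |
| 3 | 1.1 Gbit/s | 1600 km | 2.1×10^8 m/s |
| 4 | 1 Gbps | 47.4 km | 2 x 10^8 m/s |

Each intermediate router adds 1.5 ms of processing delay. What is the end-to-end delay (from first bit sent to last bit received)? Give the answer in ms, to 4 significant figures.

16.88 ms

L = 1460 × 8 = 11680 bits.
Transmission delays (L/R per hop): 0.0220377, 0.507826, 0.0106182, 0.01168 ms; sum = 0.552162 ms.
Propagation delays (d/s per hop): 0.171569, 3.8, 7.61905, 0.237 ms; sum = 11.8276 ms.
Processing at 3 router(s): 3 × 1.5 ms = 4.5 ms.
End-to-end = 16.88 ms.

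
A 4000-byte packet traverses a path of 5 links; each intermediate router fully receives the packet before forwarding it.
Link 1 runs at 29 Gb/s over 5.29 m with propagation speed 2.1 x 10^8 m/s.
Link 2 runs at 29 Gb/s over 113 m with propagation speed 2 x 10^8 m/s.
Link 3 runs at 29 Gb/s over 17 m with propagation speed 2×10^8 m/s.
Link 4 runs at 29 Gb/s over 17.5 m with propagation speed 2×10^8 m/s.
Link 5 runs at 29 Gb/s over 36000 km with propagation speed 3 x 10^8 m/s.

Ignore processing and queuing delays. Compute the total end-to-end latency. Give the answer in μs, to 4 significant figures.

L = 4000 × 8 = 32000 bits.
Transmission delay per hop = L/R = 32000/29000000000 = 1.10345 μs; 5 hops → 5.51724 μs.
Propagation delays (d/s per hop): 0.0251905, 0.565, 0.085, 0.0875, 120000 μs; sum = 120001 μs.
End-to-end = 120000 μs.

120000 μs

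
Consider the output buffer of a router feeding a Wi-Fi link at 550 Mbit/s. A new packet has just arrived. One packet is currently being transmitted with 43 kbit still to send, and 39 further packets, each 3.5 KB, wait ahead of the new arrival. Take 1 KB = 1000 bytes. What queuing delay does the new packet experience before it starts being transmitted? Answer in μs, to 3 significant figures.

Each queued packet: L/R = 28000/550000000 = 50.9091 μs.
39 queued → 1985.45 μs.
Plus remaining 43000 bits of current packet: 78.1818 μs.
Queuing delay = 2060 μs.

2060 μs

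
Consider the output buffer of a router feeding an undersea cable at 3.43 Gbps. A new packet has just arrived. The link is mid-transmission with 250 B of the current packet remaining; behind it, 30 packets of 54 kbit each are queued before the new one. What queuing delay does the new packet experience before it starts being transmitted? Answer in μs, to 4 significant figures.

472.9 μs

Each queued packet: L/R = 54000/3430000000 = 15.7434 μs.
30 queued → 472.303 μs.
Plus remaining 2000 bits of current packet: 0.58309 μs.
Queuing delay = 472.9 μs.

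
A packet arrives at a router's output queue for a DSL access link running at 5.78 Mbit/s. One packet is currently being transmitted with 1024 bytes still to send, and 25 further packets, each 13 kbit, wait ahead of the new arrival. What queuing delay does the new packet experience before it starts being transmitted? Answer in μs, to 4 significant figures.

Each queued packet: L/R = 13000/5780000 = 2249.13 μs.
25 queued → 56228.4 μs.
Plus remaining 8192 bits of current packet: 1417.3 μs.
Queuing delay = 57650 μs.

57650 μs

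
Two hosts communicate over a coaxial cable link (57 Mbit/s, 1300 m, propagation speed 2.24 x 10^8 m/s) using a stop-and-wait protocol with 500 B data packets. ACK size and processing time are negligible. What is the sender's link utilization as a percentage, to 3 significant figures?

85.8 %

t_tx = L/R = 4000/57000000 = 7.01754e-05 s.
t_prop = 1300/2.24e+08 = 5.80357e-06 s; RTT = 1.16071e-05 s.
Cycle = t_tx + RTT = 8.17826e-05 s.
Utilization = t_tx / cycle = 7.01754e-05/8.17826e-05 = 85.8 %.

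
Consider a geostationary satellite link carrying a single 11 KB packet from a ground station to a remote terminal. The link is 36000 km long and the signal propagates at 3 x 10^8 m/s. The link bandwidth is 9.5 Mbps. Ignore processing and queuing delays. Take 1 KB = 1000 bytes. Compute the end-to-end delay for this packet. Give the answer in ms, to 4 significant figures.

L = 88000 bits.
Transmission delay = L/R = 88000 / 9500000 = 9.26316 ms.
Propagation delay = d/s = 36000000 m / 300000000 m/s = 120 ms.
Total = 129.3 ms.

129.3 ms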